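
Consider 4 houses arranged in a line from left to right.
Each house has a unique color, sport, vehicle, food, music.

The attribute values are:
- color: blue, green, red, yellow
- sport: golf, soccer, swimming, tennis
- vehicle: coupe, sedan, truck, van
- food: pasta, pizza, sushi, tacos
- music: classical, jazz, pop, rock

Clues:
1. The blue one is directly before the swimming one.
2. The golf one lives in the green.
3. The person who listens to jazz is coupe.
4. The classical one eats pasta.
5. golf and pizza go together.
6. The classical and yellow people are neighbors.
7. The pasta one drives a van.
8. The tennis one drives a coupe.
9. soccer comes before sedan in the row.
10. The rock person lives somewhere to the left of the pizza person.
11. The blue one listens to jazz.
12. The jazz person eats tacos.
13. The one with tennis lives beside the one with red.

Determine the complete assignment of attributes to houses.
Solution:

House | Color | Sport | Vehicle | Food | Music
----------------------------------------------
  1   | blue | tennis | coupe | tacos | jazz
  2   | red | swimming | van | pasta | classical
  3   | yellow | soccer | truck | sushi | rock
  4   | green | golf | sedan | pizza | pop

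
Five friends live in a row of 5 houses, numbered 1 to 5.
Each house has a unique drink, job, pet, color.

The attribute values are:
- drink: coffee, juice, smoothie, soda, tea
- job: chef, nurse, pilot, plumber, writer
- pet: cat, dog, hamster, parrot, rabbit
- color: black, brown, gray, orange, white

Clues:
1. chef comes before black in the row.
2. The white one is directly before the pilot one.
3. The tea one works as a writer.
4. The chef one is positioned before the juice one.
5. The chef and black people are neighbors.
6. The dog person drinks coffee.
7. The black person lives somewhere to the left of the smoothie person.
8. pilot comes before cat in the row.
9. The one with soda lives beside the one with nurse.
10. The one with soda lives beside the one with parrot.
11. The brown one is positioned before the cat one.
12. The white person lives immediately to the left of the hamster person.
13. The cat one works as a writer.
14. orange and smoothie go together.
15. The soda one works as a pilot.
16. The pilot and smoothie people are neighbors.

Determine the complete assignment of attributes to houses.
Solution:

House | Drink | Job | Pet | Color
---------------------------------
  1   | coffee | chef | dog | white
  2   | soda | pilot | hamster | black
  3   | smoothie | nurse | parrot | orange
  4   | juice | plumber | rabbit | brown
  5   | tea | writer | cat | gray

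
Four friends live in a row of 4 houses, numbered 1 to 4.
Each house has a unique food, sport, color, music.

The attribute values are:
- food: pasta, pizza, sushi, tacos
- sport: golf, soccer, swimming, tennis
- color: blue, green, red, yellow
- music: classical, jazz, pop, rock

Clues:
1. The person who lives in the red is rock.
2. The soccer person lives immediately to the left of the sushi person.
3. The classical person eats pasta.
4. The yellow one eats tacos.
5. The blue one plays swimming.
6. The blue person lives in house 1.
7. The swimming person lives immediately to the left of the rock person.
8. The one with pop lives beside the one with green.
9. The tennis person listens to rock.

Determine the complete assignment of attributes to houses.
Solution:

House | Food | Sport | Color | Music
------------------------------------
  1   | pasta | swimming | blue | classical
  2   | pizza | tennis | red | rock
  3   | tacos | soccer | yellow | pop
  4   | sushi | golf | green | jazz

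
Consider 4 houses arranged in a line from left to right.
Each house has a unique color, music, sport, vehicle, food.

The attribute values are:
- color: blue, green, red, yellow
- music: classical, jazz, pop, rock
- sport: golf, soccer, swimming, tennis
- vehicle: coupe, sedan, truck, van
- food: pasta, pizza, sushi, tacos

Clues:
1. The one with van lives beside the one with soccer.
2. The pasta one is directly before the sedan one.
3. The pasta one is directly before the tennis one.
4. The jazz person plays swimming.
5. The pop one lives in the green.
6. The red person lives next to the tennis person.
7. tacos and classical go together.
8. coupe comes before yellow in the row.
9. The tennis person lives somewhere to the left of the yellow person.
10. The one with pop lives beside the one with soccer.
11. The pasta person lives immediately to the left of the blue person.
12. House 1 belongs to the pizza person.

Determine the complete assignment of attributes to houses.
Solution:

House | Color | Music | Sport | Vehicle | Food
----------------------------------------------
  1   | green | pop | golf | van | pizza
  2   | red | rock | soccer | coupe | pasta
  3   | blue | classical | tennis | sedan | tacos
  4   | yellow | jazz | swimming | truck | sushi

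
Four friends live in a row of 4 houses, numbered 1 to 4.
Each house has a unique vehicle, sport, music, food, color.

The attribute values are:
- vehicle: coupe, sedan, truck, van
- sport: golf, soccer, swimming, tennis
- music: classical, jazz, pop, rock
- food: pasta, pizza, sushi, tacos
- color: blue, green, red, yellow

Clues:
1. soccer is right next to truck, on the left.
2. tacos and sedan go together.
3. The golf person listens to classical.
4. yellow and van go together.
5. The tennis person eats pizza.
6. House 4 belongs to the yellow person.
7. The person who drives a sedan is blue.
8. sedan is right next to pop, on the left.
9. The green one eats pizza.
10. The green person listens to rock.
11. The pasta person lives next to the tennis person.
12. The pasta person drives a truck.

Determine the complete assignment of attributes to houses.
Solution:

House | Vehicle | Sport | Music | Food | Color
----------------------------------------------
  1   | sedan | soccer | jazz | tacos | blue
  2   | truck | swimming | pop | pasta | red
  3   | coupe | tennis | rock | pizza | green
  4   | van | golf | classical | sushi | yellow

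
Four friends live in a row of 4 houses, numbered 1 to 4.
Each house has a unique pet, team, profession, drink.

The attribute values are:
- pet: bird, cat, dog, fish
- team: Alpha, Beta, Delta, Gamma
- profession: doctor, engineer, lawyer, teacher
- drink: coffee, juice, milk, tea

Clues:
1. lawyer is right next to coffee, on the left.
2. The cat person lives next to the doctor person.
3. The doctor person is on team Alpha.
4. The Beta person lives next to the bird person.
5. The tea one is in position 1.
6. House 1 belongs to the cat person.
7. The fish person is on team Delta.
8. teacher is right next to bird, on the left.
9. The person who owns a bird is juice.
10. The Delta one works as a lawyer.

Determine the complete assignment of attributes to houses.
Solution:

House | Pet | Team | Profession | Drink
---------------------------------------
  1   | cat | Beta | teacher | tea
  2   | bird | Alpha | doctor | juice
  3   | fish | Delta | lawyer | milk
  4   | dog | Gamma | engineer | coffee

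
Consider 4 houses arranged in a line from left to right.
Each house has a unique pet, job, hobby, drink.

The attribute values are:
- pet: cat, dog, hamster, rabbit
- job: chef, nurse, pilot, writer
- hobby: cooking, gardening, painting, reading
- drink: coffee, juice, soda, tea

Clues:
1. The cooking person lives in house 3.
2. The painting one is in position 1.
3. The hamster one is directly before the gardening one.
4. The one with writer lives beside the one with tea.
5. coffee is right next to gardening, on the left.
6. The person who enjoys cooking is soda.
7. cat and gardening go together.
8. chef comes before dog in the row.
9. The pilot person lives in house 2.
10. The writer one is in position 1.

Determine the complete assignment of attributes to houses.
Solution:

House | Pet | Job | Hobby | Drink
---------------------------------
  1   | hamster | writer | painting | coffee
  2   | cat | pilot | gardening | tea
  3   | rabbit | chef | cooking | soda
  4   | dog | nurse | reading | juice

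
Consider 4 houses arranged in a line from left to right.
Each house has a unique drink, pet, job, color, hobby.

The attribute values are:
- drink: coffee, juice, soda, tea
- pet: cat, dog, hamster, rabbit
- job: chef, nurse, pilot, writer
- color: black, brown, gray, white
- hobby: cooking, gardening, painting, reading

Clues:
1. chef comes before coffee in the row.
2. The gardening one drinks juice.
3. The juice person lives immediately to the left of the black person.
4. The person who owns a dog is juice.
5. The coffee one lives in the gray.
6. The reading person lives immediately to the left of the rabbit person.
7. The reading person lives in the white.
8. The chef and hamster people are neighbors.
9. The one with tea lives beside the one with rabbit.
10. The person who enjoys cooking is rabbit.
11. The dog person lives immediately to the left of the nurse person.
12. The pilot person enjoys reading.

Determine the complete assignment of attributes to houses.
Solution:

House | Drink | Pet | Job | Color | Hobby
-----------------------------------------
  1   | juice | dog | chef | brown | gardening
  2   | soda | hamster | nurse | black | painting
  3   | tea | cat | pilot | white | reading
  4   | coffee | rabbit | writer | gray | cooking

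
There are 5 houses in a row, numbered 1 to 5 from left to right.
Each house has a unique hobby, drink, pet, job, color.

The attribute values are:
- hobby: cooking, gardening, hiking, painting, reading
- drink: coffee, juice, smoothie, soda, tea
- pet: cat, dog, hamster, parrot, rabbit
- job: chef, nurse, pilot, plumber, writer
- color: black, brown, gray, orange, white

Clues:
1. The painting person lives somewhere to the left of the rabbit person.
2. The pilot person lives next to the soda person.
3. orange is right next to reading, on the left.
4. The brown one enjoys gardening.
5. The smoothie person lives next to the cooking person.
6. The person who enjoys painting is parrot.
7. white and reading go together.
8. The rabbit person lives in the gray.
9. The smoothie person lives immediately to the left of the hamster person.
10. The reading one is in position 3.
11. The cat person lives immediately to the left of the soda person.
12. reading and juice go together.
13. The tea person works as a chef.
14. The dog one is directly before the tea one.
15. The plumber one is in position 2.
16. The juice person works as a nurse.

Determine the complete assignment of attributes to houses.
Solution:

House | Hobby | Drink | Pet | Job | Color
-----------------------------------------
  1   | gardening | smoothie | cat | pilot | brown
  2   | cooking | soda | hamster | plumber | orange
  3   | reading | juice | dog | nurse | white
  4   | painting | tea | parrot | chef | black
  5   | hiking | coffee | rabbit | writer | gray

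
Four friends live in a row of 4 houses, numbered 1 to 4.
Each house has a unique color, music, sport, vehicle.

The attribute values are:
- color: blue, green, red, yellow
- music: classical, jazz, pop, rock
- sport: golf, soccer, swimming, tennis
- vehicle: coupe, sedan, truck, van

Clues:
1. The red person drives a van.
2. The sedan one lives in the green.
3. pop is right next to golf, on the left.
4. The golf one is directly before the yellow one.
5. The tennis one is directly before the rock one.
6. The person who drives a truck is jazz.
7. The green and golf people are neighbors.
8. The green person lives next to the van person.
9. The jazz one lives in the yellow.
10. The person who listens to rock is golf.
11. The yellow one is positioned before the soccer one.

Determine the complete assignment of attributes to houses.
Solution:

House | Color | Music | Sport | Vehicle
---------------------------------------
  1   | green | pop | tennis | sedan
  2   | red | rock | golf | van
  3   | yellow | jazz | swimming | truck
  4   | blue | classical | soccer | coupe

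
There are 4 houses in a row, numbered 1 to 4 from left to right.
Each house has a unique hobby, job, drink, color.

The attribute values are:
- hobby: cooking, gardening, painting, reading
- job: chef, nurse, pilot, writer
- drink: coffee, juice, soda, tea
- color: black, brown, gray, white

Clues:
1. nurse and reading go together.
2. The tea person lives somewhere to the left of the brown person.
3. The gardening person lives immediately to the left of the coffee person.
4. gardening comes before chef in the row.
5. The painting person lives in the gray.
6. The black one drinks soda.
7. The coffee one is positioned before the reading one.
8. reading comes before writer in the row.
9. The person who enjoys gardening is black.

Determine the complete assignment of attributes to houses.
Solution:

House | Hobby | Job | Drink | Color
-----------------------------------
  1   | gardening | pilot | soda | black
  2   | painting | chef | coffee | gray
  3   | reading | nurse | tea | white
  4   | cooking | writer | juice | brown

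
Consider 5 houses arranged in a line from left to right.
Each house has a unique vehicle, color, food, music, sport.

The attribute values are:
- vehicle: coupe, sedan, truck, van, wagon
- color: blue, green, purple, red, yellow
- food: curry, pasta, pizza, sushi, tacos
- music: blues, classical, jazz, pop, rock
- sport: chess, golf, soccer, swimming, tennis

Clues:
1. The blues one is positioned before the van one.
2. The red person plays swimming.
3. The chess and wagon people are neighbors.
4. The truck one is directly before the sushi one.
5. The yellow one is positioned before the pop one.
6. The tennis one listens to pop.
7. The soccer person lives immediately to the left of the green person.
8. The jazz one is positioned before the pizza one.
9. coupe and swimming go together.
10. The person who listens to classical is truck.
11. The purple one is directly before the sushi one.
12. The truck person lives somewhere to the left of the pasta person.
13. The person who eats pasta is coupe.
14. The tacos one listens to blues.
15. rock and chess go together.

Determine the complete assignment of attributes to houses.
Solution:

House | Vehicle | Color | Food | Music | Sport
----------------------------------------------
  1   | truck | purple | curry | classical | soccer
  2   | sedan | green | sushi | rock | chess
  3   | wagon | yellow | tacos | blues | golf
  4   | coupe | red | pasta | jazz | swimming
  5   | van | blue | pizza | pop | tennis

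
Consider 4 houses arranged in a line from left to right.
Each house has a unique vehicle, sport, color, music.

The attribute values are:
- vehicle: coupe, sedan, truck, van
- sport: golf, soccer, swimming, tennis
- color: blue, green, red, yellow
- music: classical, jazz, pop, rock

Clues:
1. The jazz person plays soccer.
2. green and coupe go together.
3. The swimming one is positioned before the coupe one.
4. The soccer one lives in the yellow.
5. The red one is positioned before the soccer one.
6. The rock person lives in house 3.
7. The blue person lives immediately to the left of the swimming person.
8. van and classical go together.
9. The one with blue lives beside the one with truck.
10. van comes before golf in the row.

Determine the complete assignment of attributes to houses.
Solution:

House | Vehicle | Sport | Color | Music
---------------------------------------
  1   | van | tennis | blue | classical
  2   | truck | swimming | red | pop
  3   | coupe | golf | green | rock
  4   | sedan | soccer | yellow | jazz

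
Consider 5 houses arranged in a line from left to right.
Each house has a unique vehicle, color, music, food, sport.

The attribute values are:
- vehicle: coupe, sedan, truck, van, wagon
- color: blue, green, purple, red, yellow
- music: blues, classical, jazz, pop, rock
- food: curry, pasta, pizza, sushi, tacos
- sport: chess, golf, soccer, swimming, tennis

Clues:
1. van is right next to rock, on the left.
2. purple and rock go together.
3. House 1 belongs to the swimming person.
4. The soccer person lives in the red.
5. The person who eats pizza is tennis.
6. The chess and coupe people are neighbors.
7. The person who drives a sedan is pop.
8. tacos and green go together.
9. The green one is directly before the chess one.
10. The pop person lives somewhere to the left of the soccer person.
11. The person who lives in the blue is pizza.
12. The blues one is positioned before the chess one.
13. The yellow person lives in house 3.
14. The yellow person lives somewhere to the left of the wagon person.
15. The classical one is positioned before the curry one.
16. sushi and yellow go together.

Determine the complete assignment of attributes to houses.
Solution:

House | Vehicle | Color | Music | Food | Sport
----------------------------------------------
  1   | van | green | blues | tacos | swimming
  2   | truck | purple | rock | pasta | chess
  3   | coupe | yellow | classical | sushi | golf
  4   | sedan | blue | pop | pizza | tennis
  5   | wagon | red | jazz | curry | soccer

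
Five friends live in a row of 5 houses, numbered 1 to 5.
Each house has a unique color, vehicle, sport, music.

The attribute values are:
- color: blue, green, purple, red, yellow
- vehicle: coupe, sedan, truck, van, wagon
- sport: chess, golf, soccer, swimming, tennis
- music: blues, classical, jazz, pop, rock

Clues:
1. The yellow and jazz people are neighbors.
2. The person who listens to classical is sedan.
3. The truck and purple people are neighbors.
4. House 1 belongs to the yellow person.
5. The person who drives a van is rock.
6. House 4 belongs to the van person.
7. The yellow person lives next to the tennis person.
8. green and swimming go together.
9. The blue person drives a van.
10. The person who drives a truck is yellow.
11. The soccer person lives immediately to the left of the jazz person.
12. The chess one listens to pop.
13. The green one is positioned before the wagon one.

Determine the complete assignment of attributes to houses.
Solution:

House | Color | Vehicle | Sport | Music
---------------------------------------
  1   | yellow | truck | soccer | blues
  2   | purple | coupe | tennis | jazz
  3   | green | sedan | swimming | classical
  4   | blue | van | golf | rock
  5   | red | wagon | chess | pop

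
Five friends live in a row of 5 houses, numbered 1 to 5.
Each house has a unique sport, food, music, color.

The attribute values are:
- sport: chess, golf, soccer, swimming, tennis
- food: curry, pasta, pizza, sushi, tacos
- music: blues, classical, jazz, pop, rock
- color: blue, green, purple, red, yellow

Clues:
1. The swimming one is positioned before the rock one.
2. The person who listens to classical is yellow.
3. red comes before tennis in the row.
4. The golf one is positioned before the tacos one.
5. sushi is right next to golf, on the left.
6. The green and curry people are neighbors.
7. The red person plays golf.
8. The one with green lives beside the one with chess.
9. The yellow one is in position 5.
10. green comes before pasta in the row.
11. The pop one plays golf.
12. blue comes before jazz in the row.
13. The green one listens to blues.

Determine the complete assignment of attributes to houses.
Solution:

House | Sport | Food | Music | Color
------------------------------------
  1   | swimming | pizza | blues | green
  2   | chess | curry | rock | blue
  3   | soccer | sushi | jazz | purple
  4   | golf | pasta | pop | red
  5   | tennis | tacos | classical | yellow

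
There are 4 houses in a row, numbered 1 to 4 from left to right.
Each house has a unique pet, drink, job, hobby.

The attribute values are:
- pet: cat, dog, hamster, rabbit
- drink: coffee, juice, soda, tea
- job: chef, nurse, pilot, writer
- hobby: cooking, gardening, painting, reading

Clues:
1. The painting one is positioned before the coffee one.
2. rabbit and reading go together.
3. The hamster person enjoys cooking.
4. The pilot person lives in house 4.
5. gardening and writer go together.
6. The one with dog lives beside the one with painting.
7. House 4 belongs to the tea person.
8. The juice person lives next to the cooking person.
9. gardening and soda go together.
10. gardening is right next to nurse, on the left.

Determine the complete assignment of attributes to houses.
Solution:

House | Pet | Drink | Job | Hobby
---------------------------------
  1   | dog | soda | writer | gardening
  2   | cat | juice | nurse | painting
  3   | hamster | coffee | chef | cooking
  4   | rabbit | tea | pilot | reading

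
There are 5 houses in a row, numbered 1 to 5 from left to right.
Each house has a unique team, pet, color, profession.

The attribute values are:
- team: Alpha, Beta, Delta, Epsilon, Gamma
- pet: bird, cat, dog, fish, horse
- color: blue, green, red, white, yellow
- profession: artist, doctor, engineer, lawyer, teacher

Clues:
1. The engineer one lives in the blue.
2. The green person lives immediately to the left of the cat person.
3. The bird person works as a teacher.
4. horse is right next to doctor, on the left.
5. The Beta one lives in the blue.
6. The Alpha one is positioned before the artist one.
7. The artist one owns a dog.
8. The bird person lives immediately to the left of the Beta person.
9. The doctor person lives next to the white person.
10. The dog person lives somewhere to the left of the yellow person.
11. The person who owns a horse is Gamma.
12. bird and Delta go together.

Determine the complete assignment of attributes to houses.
Solution:

House | Team | Pet | Color | Profession
---------------------------------------
  1   | Gamma | horse | green | lawyer
  2   | Alpha | cat | red | doctor
  3   | Epsilon | dog | white | artist
  4   | Delta | bird | yellow | teacher
  5   | Beta | fish | blue | engineer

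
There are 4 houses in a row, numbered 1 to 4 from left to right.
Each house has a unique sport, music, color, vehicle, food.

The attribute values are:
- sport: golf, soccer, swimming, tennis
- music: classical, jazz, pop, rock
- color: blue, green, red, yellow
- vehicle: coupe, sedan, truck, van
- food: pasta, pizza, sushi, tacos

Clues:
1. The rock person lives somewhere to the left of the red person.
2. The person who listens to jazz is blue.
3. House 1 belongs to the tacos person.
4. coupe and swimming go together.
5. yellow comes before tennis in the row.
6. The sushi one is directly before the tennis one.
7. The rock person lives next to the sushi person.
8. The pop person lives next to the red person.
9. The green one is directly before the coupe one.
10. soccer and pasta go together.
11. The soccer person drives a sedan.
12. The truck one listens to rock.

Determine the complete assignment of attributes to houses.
Solution:

House | Sport | Music | Color | Vehicle | Food
----------------------------------------------
  1   | golf | rock | green | truck | tacos
  2   | swimming | pop | yellow | coupe | sushi
  3   | tennis | classical | red | van | pizza
  4   | soccer | jazz | blue | sedan | pasta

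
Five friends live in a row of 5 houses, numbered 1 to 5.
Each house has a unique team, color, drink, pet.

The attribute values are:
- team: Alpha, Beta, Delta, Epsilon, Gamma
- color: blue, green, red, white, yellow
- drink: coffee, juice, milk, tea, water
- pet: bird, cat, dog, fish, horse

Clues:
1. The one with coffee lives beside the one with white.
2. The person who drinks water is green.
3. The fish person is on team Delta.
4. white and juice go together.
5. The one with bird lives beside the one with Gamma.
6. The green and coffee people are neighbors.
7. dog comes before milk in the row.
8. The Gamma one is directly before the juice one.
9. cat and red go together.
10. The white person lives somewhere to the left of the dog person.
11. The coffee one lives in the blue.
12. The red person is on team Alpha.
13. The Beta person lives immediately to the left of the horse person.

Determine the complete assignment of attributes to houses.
Solution:

House | Team | Color | Drink | Pet
----------------------------------
  1   | Beta | green | water | bird
  2   | Gamma | blue | coffee | horse
  3   | Delta | white | juice | fish
  4   | Epsilon | yellow | tea | dog
  5   | Alpha | red | milk | cat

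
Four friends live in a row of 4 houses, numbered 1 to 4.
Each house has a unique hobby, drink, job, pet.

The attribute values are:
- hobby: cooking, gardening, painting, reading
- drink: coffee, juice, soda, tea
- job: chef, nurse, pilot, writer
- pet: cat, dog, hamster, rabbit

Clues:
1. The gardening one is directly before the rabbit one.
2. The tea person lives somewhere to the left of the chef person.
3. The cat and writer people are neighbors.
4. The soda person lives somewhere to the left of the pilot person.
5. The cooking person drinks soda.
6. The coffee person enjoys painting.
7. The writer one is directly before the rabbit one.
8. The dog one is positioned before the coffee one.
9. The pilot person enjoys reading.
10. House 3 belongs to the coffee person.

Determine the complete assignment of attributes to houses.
Solution:

House | Hobby | Drink | Job | Pet
---------------------------------
  1   | cooking | soda | nurse | cat
  2   | gardening | tea | writer | dog
  3   | painting | coffee | chef | rabbit
  4   | reading | juice | pilot | hamster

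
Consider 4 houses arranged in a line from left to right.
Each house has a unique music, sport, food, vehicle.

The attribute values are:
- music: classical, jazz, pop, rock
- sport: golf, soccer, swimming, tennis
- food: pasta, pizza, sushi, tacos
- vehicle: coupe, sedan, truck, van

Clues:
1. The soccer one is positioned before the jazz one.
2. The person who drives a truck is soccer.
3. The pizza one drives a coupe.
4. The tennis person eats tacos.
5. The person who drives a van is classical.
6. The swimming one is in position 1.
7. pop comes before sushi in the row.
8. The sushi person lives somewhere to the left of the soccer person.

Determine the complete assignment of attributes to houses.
Solution:

House | Music | Sport | Food | Vehicle
--------------------------------------
  1   | pop | swimming | pizza | coupe
  2   | classical | golf | sushi | van
  3   | rock | soccer | pasta | truck
  4   | jazz | tennis | tacos | sedan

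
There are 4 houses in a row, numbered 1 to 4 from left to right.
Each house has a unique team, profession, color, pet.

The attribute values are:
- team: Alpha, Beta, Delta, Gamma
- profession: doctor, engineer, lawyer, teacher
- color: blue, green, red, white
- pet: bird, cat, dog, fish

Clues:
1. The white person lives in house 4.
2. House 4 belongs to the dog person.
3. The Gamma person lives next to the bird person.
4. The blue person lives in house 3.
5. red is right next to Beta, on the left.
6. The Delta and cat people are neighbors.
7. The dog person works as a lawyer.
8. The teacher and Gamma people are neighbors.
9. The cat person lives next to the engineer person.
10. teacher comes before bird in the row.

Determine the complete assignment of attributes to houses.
Solution:

House | Team | Profession | Color | Pet
---------------------------------------
  1   | Delta | teacher | green | fish
  2   | Gamma | doctor | red | cat
  3   | Beta | engineer | blue | bird
  4   | Alpha | lawyer | white | dog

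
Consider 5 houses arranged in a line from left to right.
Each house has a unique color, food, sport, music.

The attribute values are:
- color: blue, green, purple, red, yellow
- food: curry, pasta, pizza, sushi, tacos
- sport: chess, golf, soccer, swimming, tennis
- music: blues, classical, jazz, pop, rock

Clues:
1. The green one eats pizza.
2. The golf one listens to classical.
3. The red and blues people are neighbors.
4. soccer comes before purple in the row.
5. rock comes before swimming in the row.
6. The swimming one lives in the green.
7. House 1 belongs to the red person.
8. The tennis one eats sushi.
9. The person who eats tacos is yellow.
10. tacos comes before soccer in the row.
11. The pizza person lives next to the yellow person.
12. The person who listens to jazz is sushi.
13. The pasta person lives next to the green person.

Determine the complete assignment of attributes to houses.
Solution:

House | Color | Food | Sport | Music
------------------------------------
  1   | red | pasta | chess | rock
  2   | green | pizza | swimming | blues
  3   | yellow | tacos | golf | classical
  4   | blue | curry | soccer | pop
  5   | purple | sushi | tennis | jazz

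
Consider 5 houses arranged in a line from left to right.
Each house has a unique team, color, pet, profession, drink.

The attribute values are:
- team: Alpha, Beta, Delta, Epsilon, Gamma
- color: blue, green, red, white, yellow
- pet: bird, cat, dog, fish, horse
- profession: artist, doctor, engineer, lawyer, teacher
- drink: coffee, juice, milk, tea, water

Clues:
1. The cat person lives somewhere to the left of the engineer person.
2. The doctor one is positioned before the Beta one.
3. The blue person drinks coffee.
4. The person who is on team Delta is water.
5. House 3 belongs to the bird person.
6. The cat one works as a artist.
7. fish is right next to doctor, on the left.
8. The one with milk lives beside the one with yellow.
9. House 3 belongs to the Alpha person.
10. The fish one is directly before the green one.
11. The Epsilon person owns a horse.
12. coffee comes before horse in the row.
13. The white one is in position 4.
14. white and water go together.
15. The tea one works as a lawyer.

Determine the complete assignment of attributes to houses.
Solution:

House | Team | Color | Pet | Profession | Drink
-----------------------------------------------
  1   | Gamma | blue | fish | teacher | coffee
  2   | Epsilon | green | horse | doctor | milk
  3   | Alpha | yellow | bird | lawyer | tea
  4   | Delta | white | cat | artist | water
  5   | Beta | red | dog | engineer | juice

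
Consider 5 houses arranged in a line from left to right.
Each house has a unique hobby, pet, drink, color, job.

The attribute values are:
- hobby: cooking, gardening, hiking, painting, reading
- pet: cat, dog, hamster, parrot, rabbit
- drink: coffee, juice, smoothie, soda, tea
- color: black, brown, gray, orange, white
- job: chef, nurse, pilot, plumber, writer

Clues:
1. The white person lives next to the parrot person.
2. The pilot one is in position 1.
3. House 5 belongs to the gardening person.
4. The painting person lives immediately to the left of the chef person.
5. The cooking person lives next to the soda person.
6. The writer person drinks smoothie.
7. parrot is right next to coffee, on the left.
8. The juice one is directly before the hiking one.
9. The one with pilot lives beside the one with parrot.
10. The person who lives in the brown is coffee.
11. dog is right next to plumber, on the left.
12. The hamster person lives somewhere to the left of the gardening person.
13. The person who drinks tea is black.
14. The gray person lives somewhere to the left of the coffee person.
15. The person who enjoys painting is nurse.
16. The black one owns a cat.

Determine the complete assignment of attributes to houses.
Solution:

House | Hobby | Pet | Drink | Color | Job
-----------------------------------------
  1   | cooking | dog | juice | white | pilot
  2   | hiking | parrot | soda | gray | plumber
  3   | painting | hamster | coffee | brown | nurse
  4   | reading | cat | tea | black | chef
  5   | gardening | rabbit | smoothie | orange | writer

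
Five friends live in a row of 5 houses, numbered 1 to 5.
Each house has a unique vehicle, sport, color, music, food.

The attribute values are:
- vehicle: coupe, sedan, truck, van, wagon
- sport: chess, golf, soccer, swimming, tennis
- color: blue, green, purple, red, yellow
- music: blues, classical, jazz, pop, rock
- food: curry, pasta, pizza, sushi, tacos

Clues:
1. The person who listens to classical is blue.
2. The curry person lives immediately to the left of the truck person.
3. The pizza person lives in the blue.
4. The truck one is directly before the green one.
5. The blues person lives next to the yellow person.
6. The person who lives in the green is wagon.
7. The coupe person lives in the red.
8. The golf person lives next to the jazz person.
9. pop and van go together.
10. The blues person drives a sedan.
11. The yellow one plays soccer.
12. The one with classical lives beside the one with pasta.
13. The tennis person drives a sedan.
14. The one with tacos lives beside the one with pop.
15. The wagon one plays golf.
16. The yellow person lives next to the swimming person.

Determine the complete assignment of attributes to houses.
Solution:

House | Vehicle | Sport | Color | Music | Food
----------------------------------------------
  1   | sedan | tennis | purple | blues | tacos
  2   | van | soccer | yellow | pop | curry
  3   | truck | swimming | blue | classical | pizza
  4   | wagon | golf | green | rock | pasta
  5   | coupe | chess | red | jazz | sushi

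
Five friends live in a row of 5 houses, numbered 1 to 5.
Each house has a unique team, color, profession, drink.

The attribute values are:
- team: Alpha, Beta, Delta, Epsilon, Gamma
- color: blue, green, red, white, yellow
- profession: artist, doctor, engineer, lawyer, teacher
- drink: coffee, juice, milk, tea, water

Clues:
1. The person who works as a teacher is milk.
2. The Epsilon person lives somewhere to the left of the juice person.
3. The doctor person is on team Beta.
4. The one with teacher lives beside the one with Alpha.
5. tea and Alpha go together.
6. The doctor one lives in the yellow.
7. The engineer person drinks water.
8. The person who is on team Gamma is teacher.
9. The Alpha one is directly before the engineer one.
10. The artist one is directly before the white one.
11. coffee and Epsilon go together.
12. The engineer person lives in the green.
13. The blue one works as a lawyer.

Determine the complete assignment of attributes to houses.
Solution:

House | Team | Color | Profession | Drink
-----------------------------------------
  1   | Epsilon | red | artist | coffee
  2   | Gamma | white | teacher | milk
  3   | Alpha | blue | lawyer | tea
  4   | Delta | green | engineer | water
  5   | Beta | yellow | doctor | juice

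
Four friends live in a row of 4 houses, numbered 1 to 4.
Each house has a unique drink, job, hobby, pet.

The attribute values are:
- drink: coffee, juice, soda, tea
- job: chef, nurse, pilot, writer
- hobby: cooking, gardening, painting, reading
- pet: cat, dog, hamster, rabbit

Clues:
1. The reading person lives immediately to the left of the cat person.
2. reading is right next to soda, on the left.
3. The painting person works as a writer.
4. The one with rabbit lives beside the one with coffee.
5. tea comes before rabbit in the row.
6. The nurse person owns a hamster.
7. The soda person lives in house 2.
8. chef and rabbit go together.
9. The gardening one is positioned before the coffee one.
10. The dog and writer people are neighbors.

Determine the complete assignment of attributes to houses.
Solution:

House | Drink | Job | Hobby | Pet
---------------------------------
  1   | tea | pilot | reading | dog
  2   | soda | writer | painting | cat
  3   | juice | chef | gardening | rabbit
  4   | coffee | nurse | cooking | hamster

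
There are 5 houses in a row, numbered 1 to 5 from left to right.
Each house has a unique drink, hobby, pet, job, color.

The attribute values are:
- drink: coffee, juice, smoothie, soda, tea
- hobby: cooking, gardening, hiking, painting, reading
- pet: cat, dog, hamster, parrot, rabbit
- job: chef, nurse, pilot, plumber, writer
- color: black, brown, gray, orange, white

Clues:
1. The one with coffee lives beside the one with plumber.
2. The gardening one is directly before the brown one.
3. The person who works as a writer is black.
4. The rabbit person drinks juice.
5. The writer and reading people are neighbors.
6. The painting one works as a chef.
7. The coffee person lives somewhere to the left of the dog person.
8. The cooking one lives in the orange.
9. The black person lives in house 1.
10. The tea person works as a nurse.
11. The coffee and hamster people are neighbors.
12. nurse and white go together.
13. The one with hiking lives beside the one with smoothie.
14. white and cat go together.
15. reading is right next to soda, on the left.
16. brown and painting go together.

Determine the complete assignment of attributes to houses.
Solution:

House | Drink | Hobby | Pet | Job | Color
-----------------------------------------
  1   | coffee | hiking | parrot | writer | black
  2   | smoothie | reading | hamster | plumber | gray
  3   | soda | cooking | dog | pilot | orange
  4   | tea | gardening | cat | nurse | white
  5   | juice | painting | rabbit | chef | brown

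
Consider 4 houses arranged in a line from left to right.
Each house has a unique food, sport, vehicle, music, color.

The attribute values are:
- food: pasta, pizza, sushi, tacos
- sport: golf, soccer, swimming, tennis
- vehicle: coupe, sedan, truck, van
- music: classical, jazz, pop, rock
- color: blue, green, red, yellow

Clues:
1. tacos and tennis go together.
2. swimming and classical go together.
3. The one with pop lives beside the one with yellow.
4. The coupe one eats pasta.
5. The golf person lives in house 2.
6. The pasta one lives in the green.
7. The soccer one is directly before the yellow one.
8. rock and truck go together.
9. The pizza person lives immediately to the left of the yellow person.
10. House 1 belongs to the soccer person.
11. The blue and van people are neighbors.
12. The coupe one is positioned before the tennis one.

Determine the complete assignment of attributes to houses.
Solution:

House | Food | Sport | Vehicle | Music | Color
----------------------------------------------
  1   | pizza | soccer | sedan | pop | blue
  2   | sushi | golf | van | jazz | yellow
  3   | pasta | swimming | coupe | classical | green
  4   | tacos | tennis | truck | rock | red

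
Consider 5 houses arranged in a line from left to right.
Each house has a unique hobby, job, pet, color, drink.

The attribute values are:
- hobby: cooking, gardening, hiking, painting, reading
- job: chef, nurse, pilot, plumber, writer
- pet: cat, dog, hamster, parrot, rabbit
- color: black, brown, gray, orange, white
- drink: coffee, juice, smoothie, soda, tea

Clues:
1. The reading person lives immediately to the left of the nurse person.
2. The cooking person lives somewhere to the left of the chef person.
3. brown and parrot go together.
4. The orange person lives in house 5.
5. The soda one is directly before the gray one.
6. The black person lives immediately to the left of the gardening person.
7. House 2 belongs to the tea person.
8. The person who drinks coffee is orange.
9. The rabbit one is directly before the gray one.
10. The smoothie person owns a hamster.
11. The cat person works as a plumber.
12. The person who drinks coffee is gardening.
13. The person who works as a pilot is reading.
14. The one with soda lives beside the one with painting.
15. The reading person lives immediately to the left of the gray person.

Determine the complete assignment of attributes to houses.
Solution:

House | Hobby | Job | Pet | Color | Drink
-----------------------------------------
  1   | reading | pilot | rabbit | white | soda
  2   | painting | nurse | dog | gray | tea
  3   | cooking | writer | parrot | brown | juice
  4   | hiking | chef | hamster | black | smoothie
  5   | gardening | plumber | cat | orange | coffee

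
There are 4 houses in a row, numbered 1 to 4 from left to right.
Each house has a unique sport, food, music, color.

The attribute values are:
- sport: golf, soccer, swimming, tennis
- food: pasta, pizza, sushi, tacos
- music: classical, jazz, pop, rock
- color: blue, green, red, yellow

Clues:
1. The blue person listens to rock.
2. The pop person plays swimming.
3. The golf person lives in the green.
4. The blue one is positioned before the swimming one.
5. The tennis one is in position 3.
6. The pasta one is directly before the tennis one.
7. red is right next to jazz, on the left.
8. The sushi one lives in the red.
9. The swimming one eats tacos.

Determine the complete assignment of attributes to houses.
Solution:

House | Sport | Food | Music | Color
------------------------------------
  1   | soccer | sushi | classical | red
  2   | golf | pasta | jazz | green
  3   | tennis | pizza | rock | blue
  4   | swimming | tacos | pop | yellow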